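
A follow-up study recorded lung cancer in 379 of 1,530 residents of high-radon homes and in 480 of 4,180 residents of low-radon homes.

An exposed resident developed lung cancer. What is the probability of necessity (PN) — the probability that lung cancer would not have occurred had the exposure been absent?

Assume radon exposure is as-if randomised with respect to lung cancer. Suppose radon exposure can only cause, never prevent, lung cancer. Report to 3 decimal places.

p₁ = P(outcome | exposed) = 379/1530 = 0.24771
p₀ = P(outcome | unexposed) = 480/4180 = 0.11483
Under exogeneity and monotonicity, PN = (p₁ − p₀) / p₁.
PN = (0.24771 − 0.11483) / 0.24771 = 0.13288 / 0.24771 ≈ 0.5364

PN ≈ 0.536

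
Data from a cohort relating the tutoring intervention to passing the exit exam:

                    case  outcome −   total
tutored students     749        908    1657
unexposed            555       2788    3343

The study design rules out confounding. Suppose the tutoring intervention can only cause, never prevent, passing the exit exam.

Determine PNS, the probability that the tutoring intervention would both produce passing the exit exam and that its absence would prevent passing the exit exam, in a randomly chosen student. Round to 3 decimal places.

p₁ = P(outcome | exposed) = 749/1657 = 0.45202
p₀ = P(outcome | unexposed) = 555/3343 = 0.16602
Under exogeneity and monotonicity, PNS = p₁ − p₀.
PNS = 0.45202 − 0.16602 = 0.286

PNS ≈ 0.286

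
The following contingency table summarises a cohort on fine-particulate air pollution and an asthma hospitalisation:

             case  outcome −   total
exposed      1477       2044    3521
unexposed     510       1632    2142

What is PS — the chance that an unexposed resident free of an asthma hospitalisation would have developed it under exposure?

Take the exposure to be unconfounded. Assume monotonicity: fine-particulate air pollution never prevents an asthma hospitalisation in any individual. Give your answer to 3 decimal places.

p₁ = P(outcome | exposed) = 1477/3521 = 0.41948
p₀ = P(outcome | unexposed) = 510/2142 = 0.2381
Under exogeneity and monotonicity, PS = (p₁ − p₀)/(1 − p₀).
PS = (0.41948 − 0.2381) / 0.7619 ≈ 0.2381

PS ≈ 0.238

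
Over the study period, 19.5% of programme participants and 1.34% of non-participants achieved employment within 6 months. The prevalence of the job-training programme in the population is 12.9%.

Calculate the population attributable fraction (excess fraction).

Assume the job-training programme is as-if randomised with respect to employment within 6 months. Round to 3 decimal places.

p₁ = 0.195, p₀ = 0.0134.
Overall risk P(Y=1) = π·p₁ + (1−π)·p₀ = 0.129×0.195 + 0.871×0.0134 = 0.036826.
Under exogeneity, PAF = [P(Y=1) − p₀] / P(Y=1).
PAF = (0.036826 − 0.0134) / 0.036826 ≈ 0.6361

PAF ≈ 0.636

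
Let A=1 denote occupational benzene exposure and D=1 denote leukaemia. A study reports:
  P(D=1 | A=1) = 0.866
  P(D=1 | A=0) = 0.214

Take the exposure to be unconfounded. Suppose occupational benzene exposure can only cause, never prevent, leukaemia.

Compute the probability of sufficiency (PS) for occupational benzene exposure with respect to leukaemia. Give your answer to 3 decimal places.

Let p₁ = 0.866, p₀ = 0.214.
Under exogeneity and monotonicity, PS = (p₁ − p₀) / (1 − p₀).
PS = (0.866 − 0.214) / (1 − 0.214) = 0.652 / 0.786 ≈ 0.8295

PS ≈ 0.830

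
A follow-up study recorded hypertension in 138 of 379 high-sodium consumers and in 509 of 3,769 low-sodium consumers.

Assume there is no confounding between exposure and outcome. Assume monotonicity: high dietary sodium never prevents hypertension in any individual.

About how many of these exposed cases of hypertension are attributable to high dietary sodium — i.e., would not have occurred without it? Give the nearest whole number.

about 87 cases

p₁ = P(outcome | exposed) = 138/379 = 0.36412
p₀ = P(outcome | unexposed) = 509/3769 = 0.13505
PN = (p₁ − p₀)/p₁ = (0.36412 − 0.13505) / 0.36412 ≈ 0.62910.
Attributable cases ≈ PN × (exposed cases) = 0.62910 × 138 ≈ 86.82.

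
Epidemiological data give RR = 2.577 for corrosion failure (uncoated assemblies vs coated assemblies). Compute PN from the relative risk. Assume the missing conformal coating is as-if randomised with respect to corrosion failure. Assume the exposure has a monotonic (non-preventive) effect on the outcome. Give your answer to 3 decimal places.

PN ≈ 0.612

Under exogeneity and monotonicity, PN = (RR − 1) / RR = 1 − 1/RR.
PN = (2.577 − 1) / 2.577 = 1.577 / 2.577 ≈ 0.6120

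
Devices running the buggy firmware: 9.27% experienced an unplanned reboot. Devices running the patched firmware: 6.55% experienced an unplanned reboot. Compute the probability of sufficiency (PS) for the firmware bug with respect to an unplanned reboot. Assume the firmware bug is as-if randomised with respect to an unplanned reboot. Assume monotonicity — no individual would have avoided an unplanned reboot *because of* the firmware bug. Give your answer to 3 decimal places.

PS ≈ 0.029

p₁ = 0.0927, p₀ = 0.0655.
Under exogeneity and monotonicity, PS = (p₁ − p₀) / (1 − p₀).
PS = (0.0927 − 0.0655) / (1 − 0.0655) = 0.0272 / 0.9345 ≈ 0.0291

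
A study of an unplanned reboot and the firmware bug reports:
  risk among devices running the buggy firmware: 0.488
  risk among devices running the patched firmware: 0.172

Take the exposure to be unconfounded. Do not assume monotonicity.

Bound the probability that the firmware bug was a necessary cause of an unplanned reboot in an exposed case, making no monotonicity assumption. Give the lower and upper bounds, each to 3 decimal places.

0.648 ≤ PN ≤ 1.000

Let p₁ = 0.488, p₀ = 0.172.
Under exogeneity alone the bounds on PN are max{0,(p₁−p₀)/p₁} ≤ PN ≤ min{1,(1−p₀)/p₁}.
  lower = (p₁ − p₀)/p₁ = 0.316 / 0.488 ≈ 0.6475
  upper = min{1, (1 − p₀)/p₁} = 0.828 / 0.488 ≈ 1.6967 → capped at 1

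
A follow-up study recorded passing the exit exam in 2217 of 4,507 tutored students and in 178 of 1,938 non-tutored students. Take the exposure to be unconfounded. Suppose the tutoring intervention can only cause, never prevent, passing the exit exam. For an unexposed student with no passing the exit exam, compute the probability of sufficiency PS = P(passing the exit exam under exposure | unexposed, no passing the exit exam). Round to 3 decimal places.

p₁ = P(outcome | exposed) = 2217/4507 = 0.4919
p₀ = P(outcome | unexposed) = 178/1938 = 0.091847
Under exogeneity and monotonicity, PS = (p₁ − p₀) / (1 − p₀).
PS = (0.4919 − 0.091847) / (1 − 0.091847) = 0.40005 / 0.90815 ≈ 0.4405

PS ≈ 0.441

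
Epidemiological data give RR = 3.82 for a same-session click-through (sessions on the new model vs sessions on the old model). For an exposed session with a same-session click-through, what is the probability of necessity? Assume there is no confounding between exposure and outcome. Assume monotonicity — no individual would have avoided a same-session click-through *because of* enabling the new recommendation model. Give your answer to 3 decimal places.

Under exogeneity and monotonicity, PN = (RR − 1) / RR = 1 − 1/RR.
PN = (3.82 − 1) / 3.82 = 2.82 / 3.82 ≈ 0.7382

PN ≈ 0.738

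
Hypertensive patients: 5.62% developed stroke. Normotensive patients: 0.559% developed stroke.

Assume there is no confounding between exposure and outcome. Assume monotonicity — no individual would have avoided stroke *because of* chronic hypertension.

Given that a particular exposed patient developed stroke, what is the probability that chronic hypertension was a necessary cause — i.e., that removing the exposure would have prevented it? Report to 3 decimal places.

p₁ = 0.0562, p₀ = 0.00559.
Under exogeneity and monotonicity, PN = (p₁ − p₀) / p₁.
PN = (0.0562 − 0.00559) / 0.0562 = 0.05061 / 0.0562 ≈ 0.9005

PN ≈ 0.901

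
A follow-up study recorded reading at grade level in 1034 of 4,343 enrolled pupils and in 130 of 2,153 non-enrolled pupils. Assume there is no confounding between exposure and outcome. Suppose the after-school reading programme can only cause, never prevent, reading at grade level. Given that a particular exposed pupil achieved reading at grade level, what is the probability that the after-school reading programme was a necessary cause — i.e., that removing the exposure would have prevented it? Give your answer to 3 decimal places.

p₁ = P(outcome | exposed) = 1034/4343 = 0.23808
p₀ = P(outcome | unexposed) = 130/2153 = 0.060381
Under exogeneity and monotonicity, PN = (p₁ − p₀) / p₁.
PN = (0.23808 − 0.060381) / 0.23808 = 0.1777 / 0.23808 ≈ 0.7464

PN ≈ 0.746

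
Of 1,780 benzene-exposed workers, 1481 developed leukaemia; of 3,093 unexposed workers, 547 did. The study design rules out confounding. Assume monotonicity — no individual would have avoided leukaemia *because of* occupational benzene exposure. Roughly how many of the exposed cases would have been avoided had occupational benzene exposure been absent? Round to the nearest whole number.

about 1166 cases

p₁ = P(outcome | exposed) = 1481/1780 = 0.83202
p₀ = P(outcome | unexposed) = 547/3093 = 0.17685
PN = (p₁ − p₀)/p₁ = (0.83202 − 0.17685) / 0.83202 ≈ 0.78744.
Attributable cases ≈ PN × (exposed cases) = 0.78744 × 1481 ≈ 1166.21.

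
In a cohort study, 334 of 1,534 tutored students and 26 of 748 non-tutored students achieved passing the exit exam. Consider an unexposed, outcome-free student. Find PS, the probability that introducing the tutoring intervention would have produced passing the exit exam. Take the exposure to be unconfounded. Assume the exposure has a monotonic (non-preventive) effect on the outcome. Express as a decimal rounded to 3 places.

p₁ = P(outcome | exposed) = 334/1534 = 0.21773
p₀ = P(outcome | unexposed) = 26/748 = 0.034759
Under exogeneity and monotonicity, PS = (p₁ − p₀) / (1 − p₀).
PS = (0.21773 − 0.034759) / (1 − 0.034759) = 0.18297 / 0.96524 ≈ 0.1896

PS ≈ 0.190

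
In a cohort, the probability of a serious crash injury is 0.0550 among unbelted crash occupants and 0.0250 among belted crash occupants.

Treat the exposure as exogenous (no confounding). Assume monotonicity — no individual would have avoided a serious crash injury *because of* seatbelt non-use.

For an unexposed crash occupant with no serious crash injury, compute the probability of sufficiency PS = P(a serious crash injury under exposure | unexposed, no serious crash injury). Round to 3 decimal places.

Let p₁ = 0.055, p₀ = 0.025.
Under exogeneity and monotonicity, PS = (p₁ − p₀) / (1 − p₀).
PS = (0.055 − 0.025) / (1 − 0.025) = 0.03 / 0.975 ≈ 0.0308

PS ≈ 0.031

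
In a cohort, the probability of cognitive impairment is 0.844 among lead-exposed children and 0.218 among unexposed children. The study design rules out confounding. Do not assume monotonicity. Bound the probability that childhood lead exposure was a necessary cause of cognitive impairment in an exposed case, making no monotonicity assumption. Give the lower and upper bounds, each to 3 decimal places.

0.742 ≤ PN ≤ 0.927

Let p₁ = 0.844, p₀ = 0.218.
Under exogeneity alone the bounds on PN are max{0,(p₁−p₀)/p₁} ≤ PN ≤ min{1,(1−p₀)/p₁}.
  lower = (p₁ − p₀)/p₁ = 0.626 / 0.844 ≈ 0.7417
  upper = min{1, (1 − p₀)/p₁} = 0.782 / 0.844 ≈ 0.9265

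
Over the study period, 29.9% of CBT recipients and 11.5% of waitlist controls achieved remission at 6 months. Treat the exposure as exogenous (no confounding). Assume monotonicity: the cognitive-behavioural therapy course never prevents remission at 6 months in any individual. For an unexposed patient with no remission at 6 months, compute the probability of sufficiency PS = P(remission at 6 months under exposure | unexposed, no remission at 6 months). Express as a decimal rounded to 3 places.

PS ≈ 0.208

p₁ = 0.299, p₀ = 0.115.
Under exogeneity and monotonicity, PS = (p₁ − p₀) / (1 − p₀).
PS = (0.299 − 0.115) / (1 − 0.115) = 0.184 / 0.885 ≈ 0.2079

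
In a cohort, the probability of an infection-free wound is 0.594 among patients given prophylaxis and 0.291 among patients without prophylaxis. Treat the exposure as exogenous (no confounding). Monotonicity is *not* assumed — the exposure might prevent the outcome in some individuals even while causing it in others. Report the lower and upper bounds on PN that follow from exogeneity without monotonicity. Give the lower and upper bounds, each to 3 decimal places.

0.510 ≤ PN ≤ 1.000

Let p₁ = 0.594, p₀ = 0.291.
Under exogeneity alone the bounds on PN are max{0,(p₁−p₀)/p₁} ≤ PN ≤ min{1,(1−p₀)/p₁}.
  lower = (p₁ − p₀)/p₁ = 0.303 / 0.594 ≈ 0.5101
  upper = min{1, (1 − p₀)/p₁} = 0.709 / 0.594 ≈ 1.1936 → capped at 1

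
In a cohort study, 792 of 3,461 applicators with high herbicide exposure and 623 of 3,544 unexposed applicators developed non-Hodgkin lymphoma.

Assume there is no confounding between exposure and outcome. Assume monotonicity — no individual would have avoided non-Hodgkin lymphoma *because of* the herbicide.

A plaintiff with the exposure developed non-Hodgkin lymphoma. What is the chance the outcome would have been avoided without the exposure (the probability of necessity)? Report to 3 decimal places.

PN ≈ 0.232

p₁ = P(outcome | exposed) = 792/3461 = 0.22884
p₀ = P(outcome | unexposed) = 623/3544 = 0.17579
Under exogeneity and monotonicity, PN = (p₁ − p₀) / p₁.
PN = (0.22884 − 0.17579) / 0.22884 = 0.053046 / 0.22884 ≈ 0.2318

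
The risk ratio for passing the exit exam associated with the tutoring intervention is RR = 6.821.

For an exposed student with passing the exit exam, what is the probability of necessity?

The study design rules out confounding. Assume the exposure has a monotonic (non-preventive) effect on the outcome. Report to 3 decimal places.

PN ≈ 0.853

Under exogeneity and monotonicity, PN = (RR − 1) / RR = 1 − 1/RR.
PN = (6.821 − 1) / 6.821 = 5.821 / 6.821 ≈ 0.8534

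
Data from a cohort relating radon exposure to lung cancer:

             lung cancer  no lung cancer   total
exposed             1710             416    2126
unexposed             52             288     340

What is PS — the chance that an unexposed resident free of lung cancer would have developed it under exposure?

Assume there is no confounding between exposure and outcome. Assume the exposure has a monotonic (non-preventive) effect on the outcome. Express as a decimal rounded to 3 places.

PS ≈ 0.769

p₁ = P(outcome | exposed) = 1710/2126 = 0.80433
p₀ = P(outcome | unexposed) = 52/340 = 0.15294
Under exogeneity and monotonicity, PS = (p₁ − p₀)/(1 − p₀).
PS = (0.80433 − 0.15294) / 0.84706 ≈ 0.7690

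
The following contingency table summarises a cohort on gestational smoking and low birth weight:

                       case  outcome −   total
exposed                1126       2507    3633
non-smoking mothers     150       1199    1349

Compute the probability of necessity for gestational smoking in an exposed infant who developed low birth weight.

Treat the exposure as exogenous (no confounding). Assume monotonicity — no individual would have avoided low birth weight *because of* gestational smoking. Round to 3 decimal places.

PN ≈ 0.641

p₁ = P(outcome | exposed) = 1126/3633 = 0.30994
p₀ = P(outcome | unexposed) = 150/1349 = 0.11119
Under exogeneity and monotonicity, PN = (p₁ − p₀)/p₁.
PN = (0.30994 − 0.11119) / 0.30994 ≈ 0.6412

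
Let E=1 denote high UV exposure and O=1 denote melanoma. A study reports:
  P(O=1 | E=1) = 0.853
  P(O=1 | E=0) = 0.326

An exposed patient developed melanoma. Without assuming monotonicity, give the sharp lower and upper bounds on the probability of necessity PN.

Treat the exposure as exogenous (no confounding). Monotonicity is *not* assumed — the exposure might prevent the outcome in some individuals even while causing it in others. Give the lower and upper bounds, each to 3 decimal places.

0.618 ≤ PN ≤ 0.790

Let p₁ = 0.853, p₀ = 0.326.
Under exogeneity alone the bounds on PN are max{0,(p₁−p₀)/p₁} ≤ PN ≤ min{1,(1−p₀)/p₁}.
  lower = (p₁ − p₀)/p₁ = 0.527 / 0.853 ≈ 0.6178
  upper = min{1, (1 − p₀)/p₁} = 0.674 / 0.853 ≈ 0.7902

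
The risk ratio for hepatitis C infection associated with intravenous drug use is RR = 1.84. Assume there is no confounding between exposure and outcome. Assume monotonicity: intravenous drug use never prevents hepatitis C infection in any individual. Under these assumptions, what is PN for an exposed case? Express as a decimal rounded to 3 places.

PN ≈ 0.457

Under exogeneity and monotonicity, PN = (RR − 1) / RR = 1 − 1/RR.
PN = (1.84 − 1) / 1.84 = 0.84 / 1.84 ≈ 0.4565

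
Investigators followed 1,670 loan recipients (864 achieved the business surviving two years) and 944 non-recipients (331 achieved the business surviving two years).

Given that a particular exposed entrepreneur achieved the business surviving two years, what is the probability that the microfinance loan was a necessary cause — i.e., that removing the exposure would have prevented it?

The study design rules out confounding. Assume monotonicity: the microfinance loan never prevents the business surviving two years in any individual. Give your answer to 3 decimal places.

PN ≈ 0.322

p₁ = P(outcome | exposed) = 864/1670 = 0.51737
p₀ = P(outcome | unexposed) = 331/944 = 0.35064
Under exogeneity and monotonicity, PN = (p₁ − p₀) / p₁.
PN = (0.51737 − 0.35064) / 0.51737 = 0.16673 / 0.51737 ≈ 0.3223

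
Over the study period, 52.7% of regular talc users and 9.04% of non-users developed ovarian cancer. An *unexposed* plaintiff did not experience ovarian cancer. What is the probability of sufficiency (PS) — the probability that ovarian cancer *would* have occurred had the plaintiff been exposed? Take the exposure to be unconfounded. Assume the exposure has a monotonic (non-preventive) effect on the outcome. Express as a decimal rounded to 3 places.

PS ≈ 0.480

p₁ = 0.527, p₀ = 0.0904.
Under exogeneity and monotonicity, PS = (p₁ − p₀) / (1 − p₀).
PS = (0.527 − 0.0904) / (1 − 0.0904) = 0.4366 / 0.9096 ≈ 0.4800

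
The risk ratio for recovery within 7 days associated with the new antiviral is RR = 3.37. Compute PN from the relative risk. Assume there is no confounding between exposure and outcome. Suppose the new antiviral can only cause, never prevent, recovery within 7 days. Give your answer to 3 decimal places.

PN ≈ 0.703

Under exogeneity and monotonicity, PN = (RR − 1) / RR = 1 − 1/RR.
PN = (3.37 − 1) / 3.37 = 2.37 / 3.37 ≈ 0.7033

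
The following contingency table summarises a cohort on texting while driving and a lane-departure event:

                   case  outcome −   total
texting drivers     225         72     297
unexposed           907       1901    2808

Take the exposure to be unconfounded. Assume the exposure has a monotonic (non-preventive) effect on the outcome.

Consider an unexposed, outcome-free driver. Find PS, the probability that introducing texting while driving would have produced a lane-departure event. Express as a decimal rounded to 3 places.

p₁ = P(outcome | exposed) = 225/297 = 0.75758
p₀ = P(outcome | unexposed) = 907/2808 = 0.32301
Under exogeneity and monotonicity, PS = (p₁ − p₀) / (1 − p₀).
PS = (0.75758 − 0.32301) / (1 − 0.32301) = 0.43457 / 0.67699 ≈ 0.6419

PS ≈ 0.642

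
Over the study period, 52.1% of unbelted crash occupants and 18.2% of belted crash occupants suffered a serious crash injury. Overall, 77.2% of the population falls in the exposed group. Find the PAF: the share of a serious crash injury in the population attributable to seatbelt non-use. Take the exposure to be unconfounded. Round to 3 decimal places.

p₁ = 0.521, p₀ = 0.182.
Overall risk P(Y=1) = π·p₁ + (1−π)·p₀ = 0.772×0.521 + 0.228×0.182 = 0.44371.
Under exogeneity, PAF = [P(Y=1) − p₀] / P(Y=1).
PAF = (0.44371 − 0.182) / 0.44371 ≈ 0.5898

PAF ≈ 0.590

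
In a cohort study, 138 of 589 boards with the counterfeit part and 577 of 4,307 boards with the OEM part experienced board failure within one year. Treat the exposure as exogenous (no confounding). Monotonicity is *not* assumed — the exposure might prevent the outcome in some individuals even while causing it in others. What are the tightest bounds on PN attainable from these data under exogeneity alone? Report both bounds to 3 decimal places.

p₁ = P(outcome | exposed) = 138/589 = 0.2343
p₀ = P(outcome | unexposed) = 577/4307 = 0.13397
Under exogeneity alone the bounds on PN are max{0,(p₁−p₀)/p₁} ≤ PN ≤ min{1,(1−p₀)/p₁}.
  lower = (p₁ − p₀)/p₁ = 0.10033 / 0.2343 ≈ 0.4282
  upper = min{1, (1 − p₀)/p₁} = 0.86603 / 0.2343 ≈ 3.6963 → capped at 1

0.428 ≤ PN ≤ 1.000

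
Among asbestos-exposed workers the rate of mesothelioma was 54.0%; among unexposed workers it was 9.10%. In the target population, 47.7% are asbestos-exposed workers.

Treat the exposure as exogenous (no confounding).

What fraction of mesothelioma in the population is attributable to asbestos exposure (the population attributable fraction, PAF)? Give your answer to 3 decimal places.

PAF ≈ 0.702

p₁ = 0.54, p₀ = 0.091.
Overall risk P(Y=1) = π·p₁ + (1−π)·p₀ = 0.477×0.54 + 0.523×0.091 = 0.30517.
Under exogeneity, PAF = [P(Y=1) − p₀] / P(Y=1).
PAF = (0.30517 − 0.091) / 0.30517 ≈ 0.7018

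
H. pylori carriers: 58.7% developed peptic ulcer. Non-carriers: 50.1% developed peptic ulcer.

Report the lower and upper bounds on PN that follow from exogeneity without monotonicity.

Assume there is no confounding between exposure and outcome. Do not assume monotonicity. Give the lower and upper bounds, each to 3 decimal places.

p₁ = 0.587, p₀ = 0.501.
Under exogeneity alone the bounds on PN are max{0,(p₁−p₀)/p₁} ≤ PN ≤ min{1,(1−p₀)/p₁}.
  lower = (p₁ − p₀)/p₁ = 0.086 / 0.587 ≈ 0.1465
  upper = min{1, (1 − p₀)/p₁} = 0.499 / 0.587 ≈ 0.8501

0.147 ≤ PN ≤ 0.850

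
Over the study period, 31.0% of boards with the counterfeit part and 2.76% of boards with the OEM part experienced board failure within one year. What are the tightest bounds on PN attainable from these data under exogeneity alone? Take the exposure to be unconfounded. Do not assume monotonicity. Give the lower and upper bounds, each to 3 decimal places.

p₁ = 0.31, p₀ = 0.0276.
Under exogeneity alone the bounds on PN are max{0,(p₁−p₀)/p₁} ≤ PN ≤ min{1,(1−p₀)/p₁}.
  lower = (p₁ − p₀)/p₁ = 0.2824 / 0.31 ≈ 0.9110
  upper = min{1, (1 − p₀)/p₁} = 0.9724 / 0.31 ≈ 3.1368 → capped at 1

0.911 ≤ PN ≤ 1.000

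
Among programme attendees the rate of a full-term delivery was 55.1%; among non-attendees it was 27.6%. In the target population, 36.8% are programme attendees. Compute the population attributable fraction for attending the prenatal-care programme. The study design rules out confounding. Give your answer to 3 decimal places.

PAF ≈ 0.268

p₁ = 0.551, p₀ = 0.276.
Overall risk P(Y=1) = π·p₁ + (1−π)·p₀ = 0.368×0.551 + 0.632×0.276 = 0.3772.
Under exogeneity, PAF = [P(Y=1) − p₀] / P(Y=1).
PAF = (0.3772 − 0.276) / 0.3772 ≈ 0.2683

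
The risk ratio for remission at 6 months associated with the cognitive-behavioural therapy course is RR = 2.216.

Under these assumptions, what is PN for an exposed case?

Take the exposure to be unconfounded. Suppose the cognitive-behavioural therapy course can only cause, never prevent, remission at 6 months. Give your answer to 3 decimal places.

PN ≈ 0.549

Under exogeneity and monotonicity, PN = (RR − 1) / RR = 1 − 1/RR.
PN = (2.216 − 1) / 2.216 = 1.216 / 2.216 ≈ 0.5487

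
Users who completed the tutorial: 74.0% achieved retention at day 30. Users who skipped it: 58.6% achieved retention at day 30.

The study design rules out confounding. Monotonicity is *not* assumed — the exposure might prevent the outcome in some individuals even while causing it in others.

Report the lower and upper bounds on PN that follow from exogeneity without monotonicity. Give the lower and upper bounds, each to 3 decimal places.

0.208 ≤ PN ≤ 0.559

p₁ = 0.74, p₀ = 0.586.
Under exogeneity alone the bounds on PN are max{0,(p₁−p₀)/p₁} ≤ PN ≤ min{1,(1−p₀)/p₁}.
  lower = (p₁ − p₀)/p₁ = 0.154 / 0.74 ≈ 0.2081
  upper = min{1, (1 − p₀)/p₁} = 0.414 / 0.74 ≈ 0.5595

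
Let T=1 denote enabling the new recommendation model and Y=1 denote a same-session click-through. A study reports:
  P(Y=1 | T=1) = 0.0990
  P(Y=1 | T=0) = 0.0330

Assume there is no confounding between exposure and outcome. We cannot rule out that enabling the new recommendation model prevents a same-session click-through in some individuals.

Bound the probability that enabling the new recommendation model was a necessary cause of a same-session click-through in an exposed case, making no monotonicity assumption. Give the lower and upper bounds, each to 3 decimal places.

0.667 ≤ PN ≤ 1.000

Let p₁ = 0.099, p₀ = 0.033.
Under exogeneity alone the bounds on PN are max{0,(p₁−p₀)/p₁} ≤ PN ≤ min{1,(1−p₀)/p₁}.
  lower = (p₁ − p₀)/p₁ = 0.066 / 0.099 ≈ 0.6667
  upper = min{1, (1 − p₀)/p₁} = 0.967 / 0.099 ≈ 9.7677 → capped at 1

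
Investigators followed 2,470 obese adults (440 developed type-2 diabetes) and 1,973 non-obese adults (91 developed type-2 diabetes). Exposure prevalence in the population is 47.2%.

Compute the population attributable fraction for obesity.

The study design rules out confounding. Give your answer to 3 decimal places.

p₁ = P(outcome | exposed) = 440/2470 = 0.17814
p₀ = P(outcome | unexposed) = 91/1973 = 0.046123
Overall risk P(Y=1) = π·p₁ + (1−π)·p₀ = 0.472×0.17814 + 0.528×0.046123 = 0.10843.
Under exogeneity, PAF = [P(Y=1) − p₀] / P(Y=1).
PAF = (0.10843 − 0.046123) / 0.10843 ≈ 0.5746

PAF ≈ 0.575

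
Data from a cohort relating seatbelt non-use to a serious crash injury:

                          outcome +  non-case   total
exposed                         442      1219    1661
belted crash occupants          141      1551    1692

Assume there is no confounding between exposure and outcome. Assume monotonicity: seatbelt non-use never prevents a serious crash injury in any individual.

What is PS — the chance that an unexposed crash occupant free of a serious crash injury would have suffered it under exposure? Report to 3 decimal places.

p₁ = P(outcome | exposed) = 442/1661 = 0.2661
p₀ = P(outcome | unexposed) = 141/1692 = 0.083333
Under exogeneity and monotonicity, PS = (p₁ − p₀)/(1 − p₀).
PS = (0.2661 − 0.083333) / 0.91667 ≈ 0.1994

PS ≈ 0.199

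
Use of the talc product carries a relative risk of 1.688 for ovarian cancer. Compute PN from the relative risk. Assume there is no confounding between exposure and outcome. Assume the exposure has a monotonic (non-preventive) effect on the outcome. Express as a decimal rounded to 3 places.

Under exogeneity and monotonicity, PN = (RR − 1) / RR = 1 − 1/RR.
PN = (1.688 − 1) / 1.688 = 0.688 / 1.688 ≈ 0.4076

PN ≈ 0.408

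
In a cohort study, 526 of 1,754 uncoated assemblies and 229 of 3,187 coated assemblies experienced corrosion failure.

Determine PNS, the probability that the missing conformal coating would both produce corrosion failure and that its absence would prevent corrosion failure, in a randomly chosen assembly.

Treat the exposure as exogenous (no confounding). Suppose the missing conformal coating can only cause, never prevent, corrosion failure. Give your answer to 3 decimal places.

PNS ≈ 0.228

p₁ = P(outcome | exposed) = 526/1754 = 0.29989
p₀ = P(outcome | unexposed) = 229/3187 = 0.071854
Under exogeneity and monotonicity, PNS = p₁ − p₀.
PNS = 0.29989 − 0.071854 = 0.22803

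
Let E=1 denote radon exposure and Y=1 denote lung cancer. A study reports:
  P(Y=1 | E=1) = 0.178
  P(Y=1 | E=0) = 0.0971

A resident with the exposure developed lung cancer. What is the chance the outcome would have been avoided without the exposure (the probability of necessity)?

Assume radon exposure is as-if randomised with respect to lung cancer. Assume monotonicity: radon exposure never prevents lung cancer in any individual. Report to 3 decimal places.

Let p₁ = 0.178, p₀ = 0.0971.
Under exogeneity and monotonicity, PN = (p₁ − p₀) / p₁.
PN = (0.178 − 0.0971) / 0.178 = 0.0809 / 0.178 ≈ 0.4545

PN ≈ 0.454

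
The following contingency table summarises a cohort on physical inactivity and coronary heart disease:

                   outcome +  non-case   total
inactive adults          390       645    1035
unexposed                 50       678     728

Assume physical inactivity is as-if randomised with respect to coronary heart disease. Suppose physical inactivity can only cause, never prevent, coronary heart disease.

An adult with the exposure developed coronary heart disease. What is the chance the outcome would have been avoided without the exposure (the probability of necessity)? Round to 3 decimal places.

p₁ = P(outcome | exposed) = 390/1035 = 0.37681
p₀ = P(outcome | unexposed) = 50/728 = 0.068681
Under exogeneity and monotonicity, PN = (p₁ − p₀) / p₁.
PN = (0.37681 − 0.068681) / 0.37681 = 0.30813 / 0.37681 ≈ 0.8177

PN ≈ 0.818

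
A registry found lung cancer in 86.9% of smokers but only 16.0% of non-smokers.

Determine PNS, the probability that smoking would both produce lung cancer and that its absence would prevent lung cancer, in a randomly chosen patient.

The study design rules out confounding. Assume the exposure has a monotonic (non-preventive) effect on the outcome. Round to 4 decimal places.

PNS ≈ 0.7090

p₁ = 0.869, p₀ = 0.16.
Under exogeneity and monotonicity, PNS = p₁ − p₀.
PNS = 0.869 − 0.16 = 0.709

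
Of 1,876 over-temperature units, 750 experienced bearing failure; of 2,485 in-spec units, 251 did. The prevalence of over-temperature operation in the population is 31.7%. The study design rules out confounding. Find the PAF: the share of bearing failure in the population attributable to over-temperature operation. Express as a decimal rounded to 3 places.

p₁ = P(outcome | exposed) = 750/1876 = 0.39979
p₀ = P(outcome | unexposed) = 251/2485 = 0.10101
Overall risk P(Y=1) = π·p₁ + (1−π)·p₀ = 0.317×0.39979 + 0.683×0.10101 = 0.19572.
Under exogeneity, PAF = [P(Y=1) − p₀] / P(Y=1).
PAF = (0.19572 − 0.10101) / 0.19572 ≈ 0.4839

PAF ≈ 0.484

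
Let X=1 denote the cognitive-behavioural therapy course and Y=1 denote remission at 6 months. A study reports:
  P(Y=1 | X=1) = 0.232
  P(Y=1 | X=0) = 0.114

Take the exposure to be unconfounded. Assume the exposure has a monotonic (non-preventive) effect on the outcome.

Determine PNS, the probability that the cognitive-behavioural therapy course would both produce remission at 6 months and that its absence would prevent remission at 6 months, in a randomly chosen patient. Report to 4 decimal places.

Let p₁ = 0.232, p₀ = 0.114.
Under exogeneity and monotonicity, PNS = p₁ − p₀.
PNS = 0.232 − 0.114 = 0.118

PNS ≈ 0.1180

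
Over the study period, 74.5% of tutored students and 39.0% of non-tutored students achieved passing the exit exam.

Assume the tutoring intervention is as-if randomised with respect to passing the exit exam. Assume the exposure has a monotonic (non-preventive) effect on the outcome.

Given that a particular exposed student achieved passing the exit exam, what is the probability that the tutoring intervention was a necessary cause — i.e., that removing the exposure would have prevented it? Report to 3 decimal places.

PN ≈ 0.477

p₁ = 0.745, p₀ = 0.39.
Under exogeneity and monotonicity, PN = (p₁ − p₀) / p₁.
PN = (0.745 − 0.39) / 0.745 = 0.355 / 0.745 ≈ 0.4765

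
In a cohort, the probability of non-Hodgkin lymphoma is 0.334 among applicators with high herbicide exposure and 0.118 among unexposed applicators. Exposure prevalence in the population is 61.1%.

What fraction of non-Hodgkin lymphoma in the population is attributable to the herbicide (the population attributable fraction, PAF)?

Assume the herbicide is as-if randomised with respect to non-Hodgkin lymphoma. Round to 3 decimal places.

PAF ≈ 0.528

Let p₁ = 0.334, p₀ = 0.118.
Overall risk P(Y=1) = π·p₁ + (1−π)·p₀ = 0.611×0.334 + 0.389×0.118 = 0.24998.
Under exogeneity, PAF = [P(Y=1) − p₀] / P(Y=1).
PAF = (0.24998 − 0.118) / 0.24998 ≈ 0.5280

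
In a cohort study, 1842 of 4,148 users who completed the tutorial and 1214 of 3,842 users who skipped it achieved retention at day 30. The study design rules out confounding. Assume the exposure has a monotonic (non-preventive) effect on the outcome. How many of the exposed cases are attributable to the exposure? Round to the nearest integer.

about 531 cases

p₁ = P(outcome | exposed) = 1842/4148 = 0.44407
p₀ = P(outcome | unexposed) = 1214/3842 = 0.31598
PN = (p₁ − p₀)/p₁ = (0.44407 − 0.31598) / 0.44407 ≈ 0.28844.
Attributable cases ≈ PN × (exposed cases) = 0.28844 × 1842 ≈ 531.31.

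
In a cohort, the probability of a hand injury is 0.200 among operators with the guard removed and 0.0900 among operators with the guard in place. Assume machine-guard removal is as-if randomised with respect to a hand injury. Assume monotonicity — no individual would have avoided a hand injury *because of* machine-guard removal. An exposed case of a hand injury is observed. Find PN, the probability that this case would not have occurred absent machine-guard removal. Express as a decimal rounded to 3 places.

Let p₁ = 0.2, p₀ = 0.09.
Under exogeneity and monotonicity, PN = (p₁ − p₀) / p₁.
PN = (0.2 − 0.09) / 0.2 = 0.11 / 0.2 ≈ 0.5500

PN ≈ 0.550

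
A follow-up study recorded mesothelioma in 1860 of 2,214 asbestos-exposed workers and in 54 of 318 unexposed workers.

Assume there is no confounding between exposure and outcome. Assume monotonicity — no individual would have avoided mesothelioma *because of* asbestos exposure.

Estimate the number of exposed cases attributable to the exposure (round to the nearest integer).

about 1484 cases

p₁ = P(outcome | exposed) = 1860/2214 = 0.84011
p₀ = P(outcome | unexposed) = 54/318 = 0.16981
PN = (p₁ − p₀)/p₁ = (0.84011 − 0.16981) / 0.84011 ≈ 0.79787.
Attributable cases ≈ PN × (exposed cases) = 0.79787 × 1860 ≈ 1484.04.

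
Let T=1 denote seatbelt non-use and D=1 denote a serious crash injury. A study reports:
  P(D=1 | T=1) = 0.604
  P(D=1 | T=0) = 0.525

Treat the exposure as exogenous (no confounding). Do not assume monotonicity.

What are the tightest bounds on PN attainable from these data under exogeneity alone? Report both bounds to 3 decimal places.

0.131 ≤ PN ≤ 0.786

Let p₁ = 0.604, p₀ = 0.525.
Under exogeneity alone the bounds on PN are max{0,(p₁−p₀)/p₁} ≤ PN ≤ min{1,(1−p₀)/p₁}.
  lower = (p₁ − p₀)/p₁ = 0.079 / 0.604 ≈ 0.1308
  upper = min{1, (1 − p₀)/p₁} = 0.475 / 0.604 ≈ 0.7864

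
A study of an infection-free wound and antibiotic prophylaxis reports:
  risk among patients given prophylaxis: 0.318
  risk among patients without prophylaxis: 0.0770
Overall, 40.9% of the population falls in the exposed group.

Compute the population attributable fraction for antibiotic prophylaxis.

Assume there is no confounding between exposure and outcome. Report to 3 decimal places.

PAF ≈ 0.561

Let p₁ = 0.318, p₀ = 0.077.
Overall risk P(Y=1) = π·p₁ + (1−π)·p₀ = 0.409×0.318 + 0.591×0.077 = 0.17557.
Under exogeneity, PAF = [P(Y=1) − p₀] / P(Y=1).
PAF = (0.17557 − 0.077) / 0.17557 ≈ 0.5614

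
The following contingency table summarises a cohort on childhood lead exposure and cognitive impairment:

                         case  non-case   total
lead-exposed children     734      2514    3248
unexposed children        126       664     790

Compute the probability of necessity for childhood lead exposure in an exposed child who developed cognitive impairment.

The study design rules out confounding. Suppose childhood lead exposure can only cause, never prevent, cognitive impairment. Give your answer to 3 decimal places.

p₁ = P(outcome | exposed) = 734/3248 = 0.22599
p₀ = P(outcome | unexposed) = 126/790 = 0.15949
Under exogeneity and monotonicity, PN = (p₁ − p₀) / p₁.
PN = (0.22599 − 0.15949) / 0.22599 = 0.066492 / 0.22599 ≈ 0.2942

PN ≈ 0.294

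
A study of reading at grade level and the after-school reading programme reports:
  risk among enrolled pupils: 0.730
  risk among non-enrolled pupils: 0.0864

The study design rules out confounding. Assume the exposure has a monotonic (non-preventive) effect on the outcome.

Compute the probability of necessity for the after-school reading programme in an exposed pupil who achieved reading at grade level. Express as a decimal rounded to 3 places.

Let p₁ = 0.73, p₀ = 0.0864.
Under exogeneity and monotonicity, PN = (p₁ − p₀) / p₁.
PN = (0.73 − 0.0864) / 0.73 = 0.6436 / 0.73 ≈ 0.8816

PN ≈ 0.882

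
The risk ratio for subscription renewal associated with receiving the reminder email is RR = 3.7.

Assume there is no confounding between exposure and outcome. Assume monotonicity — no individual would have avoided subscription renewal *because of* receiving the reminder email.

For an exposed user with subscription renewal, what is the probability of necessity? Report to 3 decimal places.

Under exogeneity and monotonicity, PN = (RR − 1) / RR = 1 − 1/RR.
PN = (3.7 − 1) / 3.7 = 2.7 / 3.7 ≈ 0.7297

PN ≈ 0.730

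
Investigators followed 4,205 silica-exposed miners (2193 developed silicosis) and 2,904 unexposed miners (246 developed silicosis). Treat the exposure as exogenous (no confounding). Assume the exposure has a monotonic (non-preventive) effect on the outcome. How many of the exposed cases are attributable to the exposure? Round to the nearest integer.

p₁ = P(outcome | exposed) = 2193/4205 = 0.52152
p₀ = P(outcome | unexposed) = 246/2904 = 0.084711
PN = (p₁ − p₀)/p₁ = (0.52152 − 0.084711) / 0.52152 ≈ 0.83757.
Attributable cases ≈ PN × (exposed cases) = 0.83757 × 2193 ≈ 1836.79.

about 1837 cases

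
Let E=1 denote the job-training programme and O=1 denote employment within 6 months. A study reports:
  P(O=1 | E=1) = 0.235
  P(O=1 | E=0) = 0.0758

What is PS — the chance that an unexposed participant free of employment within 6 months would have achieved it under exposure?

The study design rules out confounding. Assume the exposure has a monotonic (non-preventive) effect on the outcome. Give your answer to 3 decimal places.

PS ≈ 0.172

Let p₁ = 0.235, p₀ = 0.0758.
Under exogeneity and monotonicity, PS = (p₁ − p₀) / (1 − p₀).
PS = (0.235 − 0.0758) / (1 − 0.0758) = 0.1592 / 0.9242 ≈ 0.1723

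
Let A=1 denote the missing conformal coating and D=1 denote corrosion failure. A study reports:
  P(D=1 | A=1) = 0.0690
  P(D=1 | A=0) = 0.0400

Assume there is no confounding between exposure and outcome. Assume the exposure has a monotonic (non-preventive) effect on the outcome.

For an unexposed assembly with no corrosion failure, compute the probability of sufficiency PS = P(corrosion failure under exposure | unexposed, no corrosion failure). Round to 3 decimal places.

Let p₁ = 0.069, p₀ = 0.04.
Under exogeneity and monotonicity, PS = (p₁ − p₀) / (1 − p₀).
PS = (0.069 − 0.04) / (1 − 0.04) = 0.029 / 0.96 ≈ 0.0302

PS ≈ 0.030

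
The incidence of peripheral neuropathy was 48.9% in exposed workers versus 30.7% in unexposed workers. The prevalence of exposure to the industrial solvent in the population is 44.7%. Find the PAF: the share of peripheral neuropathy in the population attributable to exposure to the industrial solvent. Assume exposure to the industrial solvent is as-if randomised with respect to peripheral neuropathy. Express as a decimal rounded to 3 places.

p₁ = 0.489, p₀ = 0.307.
Overall risk P(Y=1) = π·p₁ + (1−π)·p₀ = 0.447×0.489 + 0.553×0.307 = 0.38835.
Under exogeneity, PAF = [P(Y=1) − p₀] / P(Y=1).
PAF = (0.38835 − 0.307) / 0.38835 ≈ 0.2095

PAF ≈ 0.209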